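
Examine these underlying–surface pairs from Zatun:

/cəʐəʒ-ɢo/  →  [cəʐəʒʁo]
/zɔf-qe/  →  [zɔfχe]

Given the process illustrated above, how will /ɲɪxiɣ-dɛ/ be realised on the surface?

[ɲɪxiɣzɛ]

The data show progressive manner assimilation: /ɢ/ → [ʁ] after /ʒ/; /q/ → [χ] after /f/. In each pair only manner changes, matching the preceding consonant, while place and voice stay constant.
/d/ is a voiced alveolar stop. The preceding trigger /ɣ/ is a fricative, so /d/ must become a fricative as well.
The voiced alveolar fricative is [z], so /d/ → [z].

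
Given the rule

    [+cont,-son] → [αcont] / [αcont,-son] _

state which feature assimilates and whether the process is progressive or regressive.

progressive manner assimilation

The rule copies [cont] (continuancy) from the environment onto the target fricatives; since [±cont] encodes the stop/fricative manner contrast, the assimilating dimension is manner.
The conditioning segment sits to the left of the focus bar, meaning the trigger precedes the segment that changes — progressive assimilation.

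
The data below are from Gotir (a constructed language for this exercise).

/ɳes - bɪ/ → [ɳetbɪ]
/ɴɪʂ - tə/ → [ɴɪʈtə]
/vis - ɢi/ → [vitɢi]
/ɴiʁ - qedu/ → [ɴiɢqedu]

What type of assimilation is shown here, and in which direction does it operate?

Underlying /s/ is realised as [t] next to /b/; /b/ itself does not change.
/s/ is a fricative while /b/ is a stop; the output [t] is a stop, matching the trigger — so the feature that spreads is manner.
Place and voice are unchanged, so the assimilation is partial, not total.
Checking the remaining alternations: /ʂ/ → [ʈ] before /t/ (fricative → stop, matching a stop); /s/ → [t] before /ɢ/ (fricative → stop, matching a stop); /ʁ/ → [ɢ] before /q/ (fricative → stop, matching a stop) — only manner changes, and always toward the following segment.
Since the segment that changes precedes the conditioning segment, the assimilation is regressive.

regressive manner assimilation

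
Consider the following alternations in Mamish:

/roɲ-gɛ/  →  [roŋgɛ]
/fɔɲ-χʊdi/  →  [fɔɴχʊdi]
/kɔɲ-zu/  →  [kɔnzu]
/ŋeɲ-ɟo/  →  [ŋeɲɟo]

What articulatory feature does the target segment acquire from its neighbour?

Comparing underlying and surface forms, /ɲ/ → [ŋ] is the alternation; the neighbouring /g/ is constant.
The change palatal → velar matches the place of the following /g/, identifying this as place assimilation.
The other alternating forms pattern the same way: /ɲ/ → [ɴ] before /χ/ (palatal → uvular, matching uvular); /ɲ/ → [n] before /z/ (palatal → alveolar, matching alveolar) — only place changes, and always toward the following segment.
Nothing changes in [ŋeɲɟo]: there the adjacent consonants already agree in place (/ɲ/ and /ɟ/ are both palatal), so this form is consistent with the same rule.

place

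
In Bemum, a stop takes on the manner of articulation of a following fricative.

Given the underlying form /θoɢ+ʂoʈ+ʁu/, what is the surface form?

The rule targets /ɢ/ (voiced uvular stop), which sits before the trigger /ʂ/ (fricative).
The voiced uvular fricative is [ʁ], so /ɢ/ → [ʁ].
The same rule applies at the second boundary: /ʈ/ → [ʂ] next to /ʁ/.

[θoʁʂoʂʁu]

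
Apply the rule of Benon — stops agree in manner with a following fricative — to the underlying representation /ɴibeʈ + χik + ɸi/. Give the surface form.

[ɴibeʂχixɸi]

The rule targets /ʈ/ (voiceless retroflex stop), which sits before the trigger /χ/ (fricative).
The voiceless retroflex fricative is [ʂ], so /ʈ/ → [ʂ].
At the second juncture, /k/ likewise becomes [x] adjacent to /ɸ/.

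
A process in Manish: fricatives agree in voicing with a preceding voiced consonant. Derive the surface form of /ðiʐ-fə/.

[ðiʐvə]

/f/ is a voiceless labiodental fricative. The preceding trigger /ʐ/ is voiced, so /f/ must become voiced as well.
Changing only its voicing to voiced gives [v] — the voiced labiodental fricative.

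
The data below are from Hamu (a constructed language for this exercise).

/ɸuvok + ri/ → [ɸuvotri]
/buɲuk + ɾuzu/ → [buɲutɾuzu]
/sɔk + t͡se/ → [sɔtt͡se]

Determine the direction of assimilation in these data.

regressive

The segment that alternates is /k/, which surfaces as [t] when adjacent to /r/.
/k/ is velar while /r/ is alveolar; the output [t] is alveolar, matching the trigger — so the feature that spreads is place.
The same holds elsewhere in the data: /k/ → [t] before /ɾ/ (velar → alveolar, matching alveolar); /k/ → [t] before /t͡s/ (velar → alveolar, matching alveolar) — only place changes, and always toward the following segment.
Since the segment that changes precedes the conditioning segment, the assimilation is regressive.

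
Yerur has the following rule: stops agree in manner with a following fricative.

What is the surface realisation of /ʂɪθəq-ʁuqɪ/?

The rule targets /q/ (voiceless uvular stop), which sits before the trigger /ʁ/ (fricative).
Changing only its manner to fricative gives [χ] — the voiceless uvular fricative.

[ʂɪθəχʁuqɪ]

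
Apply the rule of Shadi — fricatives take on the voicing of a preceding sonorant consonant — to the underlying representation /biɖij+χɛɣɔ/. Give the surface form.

[biɖijʁɛɣɔ]

The rule targets /χ/ (voiceless uvular fricative), which sits after the trigger /j/ (voiced).
A voiced uvular fricative is [ʁ], so the surface segment is [ʁ].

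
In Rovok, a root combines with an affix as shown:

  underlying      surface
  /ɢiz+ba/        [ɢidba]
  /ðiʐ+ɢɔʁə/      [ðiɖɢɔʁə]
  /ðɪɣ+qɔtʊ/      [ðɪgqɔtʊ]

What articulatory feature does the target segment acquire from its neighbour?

The segment that alternates is /z/, which surfaces as [d] when adjacent to /b/.
The change fricative → stop matches the manner of the following /b/, identifying this as manner assimilation.
Checking the remaining alternations: /ʐ/ → [ɖ] before /ɢ/ (fricative → stop, matching a stop); /ɣ/ → [g] before /q/ (fricative → stop, matching a stop) — only manner changes, and always toward the following segment.

manner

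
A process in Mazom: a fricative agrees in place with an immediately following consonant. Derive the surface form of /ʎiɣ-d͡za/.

[ʎizd͡za]

/ɣ/ is a voiced velar fricative. The following trigger /d͡z/ is alveolar, so /ɣ/ must become alveolar as well.
Changing only its place to alveolar gives [z] — the voiced alveolar fricative.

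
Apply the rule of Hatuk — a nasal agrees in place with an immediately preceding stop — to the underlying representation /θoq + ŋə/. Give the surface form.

[θoqɴə]

The rule targets /ŋ/ (voiced velar nasal), which sits after the trigger /q/ (uvular).
The voiced uvular nasal is [ɴ], so /ŋ/ → [ɴ].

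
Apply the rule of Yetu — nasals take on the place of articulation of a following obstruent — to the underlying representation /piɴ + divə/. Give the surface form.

The rule targets /ɴ/ (voiced uvular nasal), which sits before the trigger /d/ (alveolar).
Changing only its place to alveolar gives [n] — the voiced alveolar nasal.

[pindivə]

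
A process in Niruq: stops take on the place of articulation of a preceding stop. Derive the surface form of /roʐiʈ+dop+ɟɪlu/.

[roʐiʈɖopbɪlu]

The rule targets /d/ (voiced alveolar stop), which sits after the trigger /ʈ/ (retroflex).
A voiced retroflex stop is [ɖ], so the surface segment is [ɖ].
The same rule applies at the second boundary: /ɟ/ → [b] next to /p/.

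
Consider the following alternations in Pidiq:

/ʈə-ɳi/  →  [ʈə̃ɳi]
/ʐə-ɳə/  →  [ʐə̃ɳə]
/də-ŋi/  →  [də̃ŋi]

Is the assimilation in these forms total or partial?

partial assimilation

The vowel /ə/ surfaces as nasalised [ə̃] next to the following nasal /ɳ/ — it has acquired the [+nasal] feature of its neighbour.
The other form shows the same pattern: /ə/ → [ə̃] before /ŋ/ — each time a vowel is nasalised next to a following nasal.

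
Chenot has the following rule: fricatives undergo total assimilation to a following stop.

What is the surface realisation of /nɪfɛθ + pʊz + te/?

[nɪfɛppʊtte]

/θ/ is the segment targeted by the rule; it sits immediately before /p/, so it assimilates completely and surfaces as [p].
The same rule applies at the second boundary: /z/ → [t] next to /t/.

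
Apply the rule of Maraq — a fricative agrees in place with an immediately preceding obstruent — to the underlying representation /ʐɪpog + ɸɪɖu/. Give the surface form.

[ʐɪpogxɪɖu]

/ɸ/ is a voiceless bilabial fricative. The preceding trigger /g/ is velar, so /ɸ/ must become velar as well.
A voiceless velar fricative is [x], so the surface segment is [x].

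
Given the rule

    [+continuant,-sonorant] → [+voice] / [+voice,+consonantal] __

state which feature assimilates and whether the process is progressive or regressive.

The structural change is [+voice], and the conditioning segment [+voice,+consonantal] (a voiced consonant) is itself voiced, so the target comes to share the voicing of its neighbour — voicing assimilation.
Since the environment is written before the underscore, the trigger precedes the target; the direction is progressive.

progressive voicing assimilation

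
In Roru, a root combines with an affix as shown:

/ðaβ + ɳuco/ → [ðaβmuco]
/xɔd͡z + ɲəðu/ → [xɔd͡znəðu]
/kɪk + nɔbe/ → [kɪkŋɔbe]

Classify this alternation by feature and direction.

progressive place assimilation

Underlying /ɳ/ is realised as [m] next to /β/; /β/ itself does not change.
The change retroflex → bilabial matches the place of the preceding /β/, identifying this as place assimilation.
Manner and voice are unchanged, so the assimilation is partial, not total.
The same holds elsewhere in the data: /ɲ/ → [n] after /d͡z/ (palatal → alveolar, matching alveolar); /n/ → [ŋ] after /k/ (alveolar → velar, matching velar) — only place changes, and always toward the preceding segment.
The trigger is the preceding segment, so the direction is progressive (perseverative).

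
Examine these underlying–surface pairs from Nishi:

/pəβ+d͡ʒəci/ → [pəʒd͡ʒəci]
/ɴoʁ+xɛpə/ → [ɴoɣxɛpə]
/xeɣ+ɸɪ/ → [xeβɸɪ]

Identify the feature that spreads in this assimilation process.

place

Comparing underlying and surface forms, /β/ → [ʒ] is the alternation; the neighbouring /d͡ʒ/ is constant.
The change bilabial → postalveolar matches the place of the following /d͡ʒ/, identifying this as place assimilation.
Checking the remaining alternations: /ʁ/ → [ɣ] before /x/ (uvular → velar, matching velar); /ɣ/ → [β] before /ɸ/ (velar → bilabial, matching bilabial) — only place changes, and always toward the following segment.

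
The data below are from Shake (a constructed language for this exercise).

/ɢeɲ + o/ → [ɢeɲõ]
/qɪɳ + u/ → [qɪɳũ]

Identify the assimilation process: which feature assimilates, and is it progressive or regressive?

progressive nasality assimilation (vowel nasalisation)

The vowel /o/ surfaces as nasalised [õ] next to the preceding nasal /ɲ/ — it has acquired the [+nasal] feature of its neighbour.
Likewise in the remaining data: /u/ → [ũ] after /ɳ/ — each time a vowel is nasalised next to a preceding nasal.
Because the conditioning nasal is to the left of the vowel that changes, the process is progressive (perseverative).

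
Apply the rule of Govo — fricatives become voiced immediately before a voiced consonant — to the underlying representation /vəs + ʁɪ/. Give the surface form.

/s/ is a voiceless alveolar fricative. The following trigger /ʁ/ is voiced, so /s/ must become voiced as well.
A voiced alveolar fricative is [z], so the surface segment is [z].

[vəzʁɪ]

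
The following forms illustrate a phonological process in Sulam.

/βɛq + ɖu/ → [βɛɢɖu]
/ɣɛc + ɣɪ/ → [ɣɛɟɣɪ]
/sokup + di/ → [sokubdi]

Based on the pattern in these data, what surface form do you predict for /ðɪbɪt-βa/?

[ðɪbɪdβa]

The data show regressive voicing assimilation: /q/ → [ɢ] before /ɖ/; /c/ → [ɟ] before /ɣ/; /p/ → [b] before /d/. In each pair only voicing changes, matching the following consonant, while place and manner stay constant.
The rule targets /t/ (voiceless alveolar stop), which sits before the trigger /β/ (voiced).
The voiced alveolar stop is [d], so /t/ → [d].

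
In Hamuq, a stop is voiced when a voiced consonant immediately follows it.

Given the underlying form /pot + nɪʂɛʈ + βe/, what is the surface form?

[podnɪʂɛɖβe]

/t/ is a voiceless alveolar stop. The following trigger /n/ is voiced, so /t/ must become voiced as well.
The voiced alveolar stop is [d], so /t/ → [d].
At the second juncture, /ʈ/ likewise becomes [ɖ] adjacent to /β/.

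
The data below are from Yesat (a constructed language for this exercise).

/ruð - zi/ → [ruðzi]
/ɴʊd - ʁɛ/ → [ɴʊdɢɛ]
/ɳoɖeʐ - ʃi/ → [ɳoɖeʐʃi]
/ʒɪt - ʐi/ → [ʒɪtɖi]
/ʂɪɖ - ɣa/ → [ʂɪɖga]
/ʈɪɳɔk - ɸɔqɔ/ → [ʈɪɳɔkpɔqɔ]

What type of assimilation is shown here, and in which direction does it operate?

Comparing underlying and surface forms, /ʁ/ → [ɢ] is the alternation; the neighbouring /d/ is constant.
/ʁ/ is a fricative while /d/ is a stop; the output [ɢ] is a stop, matching the trigger — so the feature that spreads is manner.
Place and voice are unchanged, so the assimilation is partial, not total.
The same holds elsewhere in the data: /ʐ/ → [ɖ] after /t/ (fricative → stop, matching a stop); /ɣ/ → [g] after /ɖ/ (fricative → stop, matching a stop); /ɸ/ → [p] after /k/ (fricative → stop, matching a stop) — only manner changes, and always toward the preceding segment.
No alternation appears in [ruðzi], [ɳoɖeʐʃi]: there the adjacent consonants already agree in manner (/z/ and /ð/ are both fricatives; /ʃ/ and /ʐ/ are both fricatives), so these forms are consistent with the same rule.
Since the segment that changes follows the conditioning segment, the assimilation is progressive.

progressive manner assimilation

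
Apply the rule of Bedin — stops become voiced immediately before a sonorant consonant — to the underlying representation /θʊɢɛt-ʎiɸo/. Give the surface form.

[θʊɢɛdʎiɸo]

The rule targets /t/ (voiceless alveolar stop), which sits before the trigger /ʎ/ (voiced).
Changing only its voicing to voiced gives [d] — the voiced alveolar stop.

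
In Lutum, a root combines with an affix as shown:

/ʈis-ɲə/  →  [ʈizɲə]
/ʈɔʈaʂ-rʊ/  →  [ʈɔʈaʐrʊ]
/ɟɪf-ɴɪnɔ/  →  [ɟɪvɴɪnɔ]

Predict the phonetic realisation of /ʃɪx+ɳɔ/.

The data show regressive voicing assimilation: /s/ → [z] before /ɲ/; /ʂ/ → [ʐ] before /r/; /f/ → [v] before /ɴ/. In each pair only voicing changes, matching the following consonant, while place and manner stay constant.
/x/ is a voiceless velar fricative. The following trigger /ɳ/ is voiced, so /x/ must become voiced as well.
A voiced velar fricative is [ɣ], so the surface segment is [ɣ].

[ʃɪɣɳɔ]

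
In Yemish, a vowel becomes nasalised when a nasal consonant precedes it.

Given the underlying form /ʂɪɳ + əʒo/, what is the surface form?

/ə/ sits next to the nasal /ɳ/ and is therefore nasalised to [ə̃].

[ʂɪɳə̃ʒo]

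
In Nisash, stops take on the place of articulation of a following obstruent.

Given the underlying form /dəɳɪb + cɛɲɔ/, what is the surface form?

The rule targets /b/ (voiced bilabial stop), which sits before the trigger /c/ (palatal).
A voiced palatal stop is [ɟ], so the surface segment is [ɟ].

[dəɳɪɟcɛɲɔ]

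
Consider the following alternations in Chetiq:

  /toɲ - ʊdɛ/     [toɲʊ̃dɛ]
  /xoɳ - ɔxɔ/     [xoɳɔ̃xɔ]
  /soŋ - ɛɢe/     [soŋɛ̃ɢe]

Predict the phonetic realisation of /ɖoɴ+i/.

The data show progressive nasality assimilation (vowel nasalisation): /ʊ/ → [ʊ̃] after /ɲ/; /ɔ/ → [ɔ̃] after /ɳ/; /ɛ/ → [ɛ̃] after /ŋ/ — a vowel is nasalised by an immediately preceding nasal consonant.
The vowel /i/ is adjacent to the preceding nasal /ɴ/, so it acquires [+nasal] and surfaces as [ĩ].

[ɖoɴĩ]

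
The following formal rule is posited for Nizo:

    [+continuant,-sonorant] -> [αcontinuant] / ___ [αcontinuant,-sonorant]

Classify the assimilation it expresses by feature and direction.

regressive manner assimilation

The shared variable α links the value of [continuant] on the target to that of the neighbouring obstruent. [continuant] distinguishes stops from fricatives — a manner-of-articulation feature — so this is manner assimilation.
The conditioning segment sits to the right of the focus bar, meaning the trigger follows the segment that changes — regressive assimilation.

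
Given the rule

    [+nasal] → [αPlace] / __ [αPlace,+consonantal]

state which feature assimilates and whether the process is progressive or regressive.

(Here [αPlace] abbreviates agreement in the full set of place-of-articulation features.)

The rule copies the place features (abbreviated [Place]) from the environment onto the target, so the assimilating feature is place.
The conditioning segment sits to the right of the focus bar, meaning the trigger follows the segment that changes — regressive assimilation.

regressive place assimilation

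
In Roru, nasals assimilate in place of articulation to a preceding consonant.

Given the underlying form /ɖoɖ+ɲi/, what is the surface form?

/ɲ/ is a voiced palatal nasal. The preceding trigger /ɖ/ is retroflex, so /ɲ/ must become retroflex as well.
Changing only its place to retroflex gives [ɳ] — the voiced retroflex nasal.

[ɖoɖɳi]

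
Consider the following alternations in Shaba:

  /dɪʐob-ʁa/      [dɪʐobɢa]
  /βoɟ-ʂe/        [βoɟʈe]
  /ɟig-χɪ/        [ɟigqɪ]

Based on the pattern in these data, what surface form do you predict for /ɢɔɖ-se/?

The data show progressive manner assimilation: /ʁ/ → [ɢ] after /b/; /ʂ/ → [ʈ] after /ɟ/; /χ/ → [q] after /g/. In each pair only manner changes, matching the preceding consonant, while place and voice stay constant.
The rule targets /s/ (voiceless alveolar fricative), which sits after the trigger /ɖ/ (stop).
The voiceless alveolar stop is [t], so /s/ → [t].

[ɢɔɖte]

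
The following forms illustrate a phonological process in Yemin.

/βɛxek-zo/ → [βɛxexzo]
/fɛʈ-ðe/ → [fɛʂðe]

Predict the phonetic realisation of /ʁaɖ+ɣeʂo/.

[ʁaʐɣeʂo]

The data show regressive manner assimilation: /k/ → [x] before /z/; /ʈ/ → [ʂ] before /ð/. In each pair only manner changes, matching the following consonant, while place and voice stay constant.
/ɖ/ is a voiced retroflex stop. The following trigger /ɣ/ is a fricative, so /ɖ/ must become a fricative as well.
A voiced retroflex fricative is [ʐ], so the surface segment is [ʐ].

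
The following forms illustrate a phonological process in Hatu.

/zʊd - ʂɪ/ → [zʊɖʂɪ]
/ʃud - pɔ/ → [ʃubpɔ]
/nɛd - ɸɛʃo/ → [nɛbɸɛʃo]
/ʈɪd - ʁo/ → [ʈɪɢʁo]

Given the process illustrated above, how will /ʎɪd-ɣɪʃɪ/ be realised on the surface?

The data show regressive place assimilation: /d/ → [ɖ] before /ʂ/; /d/ → [b] before /p/; /d/ → [b] before /ɸ/; /d/ → [ɢ] before /ʁ/. In each pair only place changes, matching the following consonant, while manner and voice stay constant.
The rule targets /d/ (voiced alveolar stop), which sits before the trigger /ɣ/ (velar).
A voiced velar stop is [g], so the surface segment is [g].

[ʎɪgɣɪʃɪ]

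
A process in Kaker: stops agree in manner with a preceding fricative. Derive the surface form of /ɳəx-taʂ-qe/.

The rule targets /t/ (voiceless alveolar stop), which sits after the trigger /x/ (fricative).
Changing only its manner to fricative gives [s] — the voiceless alveolar fricative.
The same rule applies at the second boundary: /q/ → [χ] next to /ʂ/.

[ɳəxsaʂχe]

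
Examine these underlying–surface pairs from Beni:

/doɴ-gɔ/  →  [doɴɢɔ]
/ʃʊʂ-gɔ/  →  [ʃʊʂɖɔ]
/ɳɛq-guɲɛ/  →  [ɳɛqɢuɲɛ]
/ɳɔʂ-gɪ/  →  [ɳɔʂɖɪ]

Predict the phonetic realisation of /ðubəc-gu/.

[ðubəcɟu]

The data show progressive place assimilation: /g/ → [ɢ] after /ɴ/; /g/ → [ɖ] after /ʂ/; /g/ → [ɢ] after /q/. In each pair only place changes, matching the preceding consonant, while manner and voice stay constant.
The rule targets /g/ (voiced velar stop), which sits after the trigger /c/ (palatal).
A voiced palatal stop is [ɟ], so the surface segment is [ɟ].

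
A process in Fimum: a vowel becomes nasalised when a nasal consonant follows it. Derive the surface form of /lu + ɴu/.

The vowel /u/ is adjacent to the following nasal /ɴ/, so it acquires [+nasal] and surfaces as [ũ].

[lũɴu]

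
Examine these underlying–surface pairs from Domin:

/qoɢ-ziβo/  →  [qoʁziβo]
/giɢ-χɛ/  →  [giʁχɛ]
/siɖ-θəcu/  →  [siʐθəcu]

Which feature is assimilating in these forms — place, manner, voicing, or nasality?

manner

The segment that alternates is /ɢ/, which surfaces as [ʁ] when adjacent to /z/.
/ɢ/ is a stop while /z/ is a fricative; the output [ʁ] is a fricative, matching the trigger — so the feature that spreads is manner.
Checking the remaining alternations: /ɢ/ → [ʁ] before /χ/ (stop → fricative, matching a fricative); /ɖ/ → [ʐ] before /θ/ (stop → fricative, matching a fricative) — only manner changes, and always toward the following segment.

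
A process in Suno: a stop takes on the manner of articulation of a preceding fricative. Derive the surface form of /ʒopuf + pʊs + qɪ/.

[ʒopufɸʊsχɪ]

The rule targets /p/ (voiceless bilabial stop), which sits after the trigger /f/ (fricative).
A voiceless bilabial fricative is [ɸ], so the surface segment is [ɸ].
At the second juncture, /q/ likewise becomes [χ] adjacent to /s/.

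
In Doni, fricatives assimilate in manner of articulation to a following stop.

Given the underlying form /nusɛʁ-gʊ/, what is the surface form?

The rule targets /ʁ/ (voiced uvular fricative), which sits before the trigger /g/ (stop).
A voiced uvular stop is [ɢ], so the surface segment is [ɢ].

[nusɛɢgʊ]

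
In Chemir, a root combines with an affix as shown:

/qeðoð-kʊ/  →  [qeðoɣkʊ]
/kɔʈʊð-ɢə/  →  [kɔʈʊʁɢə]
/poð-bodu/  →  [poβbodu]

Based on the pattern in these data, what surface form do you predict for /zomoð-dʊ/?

[zomozdʊ]

The data show regressive place assimilation: /ð/ → [ɣ] before /k/; /ð/ → [ʁ] before /ɢ/; /ð/ → [β] before /b/. In each pair only place changes, matching the following consonant, while manner and voice stay constant.
/ð/ is a voiced dental fricative. The following trigger /d/ is alveolar, so /ð/ must become alveolar as well.
The voiced alveolar fricative is [z], so /ð/ → [z].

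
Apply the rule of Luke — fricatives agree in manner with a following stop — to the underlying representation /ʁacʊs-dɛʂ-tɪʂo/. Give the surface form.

[ʁacʊtdɛʈtɪʂo]

The rule targets /s/ (voiceless alveolar fricative), which sits before the trigger /d/ (stop).
Changing only its manner to stop gives [t] — the voiceless alveolar stop.
The same rule applies at the second boundary: /ʂ/ → [ʈ] next to /t/.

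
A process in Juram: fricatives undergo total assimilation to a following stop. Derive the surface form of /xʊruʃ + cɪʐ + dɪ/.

/ʃ/ is the segment targeted by the rule; it sits immediately before /c/, so it assimilates completely and surfaces as [c].
At the second juncture, /ʐ/ likewise becomes [d] adjacent to /d/.

[xʊruccɪddɪ]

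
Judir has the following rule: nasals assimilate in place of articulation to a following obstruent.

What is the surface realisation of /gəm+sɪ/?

/m/ is a voiced bilabial nasal. The following trigger /s/ is alveolar, so /m/ must become alveolar as well.
A voiced alveolar nasal is [n], so the surface segment is [n].

[gənsɪ]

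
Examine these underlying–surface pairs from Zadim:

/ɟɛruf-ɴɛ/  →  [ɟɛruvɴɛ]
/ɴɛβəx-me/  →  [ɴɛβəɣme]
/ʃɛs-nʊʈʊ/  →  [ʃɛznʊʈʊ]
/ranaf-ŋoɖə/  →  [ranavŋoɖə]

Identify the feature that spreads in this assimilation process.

voicing

Underlying /f/ is realised as [v] next to /ɴ/; /ɴ/ itself does not change.
The change voiceless → voiced matches the voicing of the following /ɴ/, identifying this as voicing assimilation.
The same holds elsewhere in the data: /x/ → [ɣ] before /m/ (voiceless → voiced, matching voiced); /s/ → [z] before /n/ (voiceless → voiced, matching voiced); /f/ → [v] before /ŋ/ (voiceless → voiced, matching voiced) — only voicing changes, and always toward the following segment.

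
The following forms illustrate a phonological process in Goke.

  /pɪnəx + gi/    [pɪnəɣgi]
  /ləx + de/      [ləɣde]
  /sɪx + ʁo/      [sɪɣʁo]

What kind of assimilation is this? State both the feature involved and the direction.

The segment that alternates is /x/, which surfaces as [ɣ] when adjacent to /g/.
/x/ is voiceless while /g/ is voiced; the output [ɣ] is voiced, matching the trigger — so the feature that spreads is voicing.
Place and manner are unchanged, so the assimilation is partial, not total.
The other alternating forms pattern the same way: /x/ → [ɣ] before /d/ (voiceless → voiced, matching voiced); /x/ → [ɣ] before /ʁ/ (voiceless → voiced, matching voiced) — only voicing changes, and always toward the following segment.
The trigger is the following segment, so the direction is regressive (anticipatory).

regressive voicing assimilation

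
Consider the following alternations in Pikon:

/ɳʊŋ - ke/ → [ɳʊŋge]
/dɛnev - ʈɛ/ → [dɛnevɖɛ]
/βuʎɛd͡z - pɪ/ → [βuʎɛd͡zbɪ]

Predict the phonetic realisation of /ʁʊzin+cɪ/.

The data show progressive voicing assimilation: /k/ → [g] after /ŋ/; /ʈ/ → [ɖ] after /v/; /p/ → [b] after /d͡z/. In each pair only voicing changes, matching the preceding consonant, while place and manner stay constant.
/c/ is a voiceless palatal stop. The preceding trigger /n/ is voiced, so /c/ must become voiced as well.
The voiced palatal stop is [ɟ], so /c/ → [ɟ].

[ʁʊzinɟɪ]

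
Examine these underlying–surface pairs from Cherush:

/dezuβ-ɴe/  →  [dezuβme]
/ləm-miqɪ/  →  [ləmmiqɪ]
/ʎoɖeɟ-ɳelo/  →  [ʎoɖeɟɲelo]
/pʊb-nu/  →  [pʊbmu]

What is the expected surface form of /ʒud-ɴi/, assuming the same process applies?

The data show progressive place assimilation: /ɴ/ → [m] after /β/; /ɳ/ → [ɲ] after /ɟ/; /n/ → [m] after /b/. In each pair only place changes, matching the preceding consonant, while manner and voice stay constant.
Nothing changes in [ləmmiqɪ]: there the adjacent consonants already agree in place (/m/ and /m/ are both bilabial), so this form is consistent with the same rule.
/ɴ/ is a voiced uvular nasal. The preceding trigger /d/ is alveolar, so /ɴ/ must become alveolar as well.
The voiced alveolar nasal is [n], so /ɴ/ → [n].

[ʒudni]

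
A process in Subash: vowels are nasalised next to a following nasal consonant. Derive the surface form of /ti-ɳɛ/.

/i/ sits next to the nasal /ɳ/ and is therefore nasalised to [ĩ].

[tĩɳɛ]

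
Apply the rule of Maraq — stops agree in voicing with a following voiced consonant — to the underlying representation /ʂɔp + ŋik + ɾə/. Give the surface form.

/p/ is a voiceless bilabial stop. The following trigger /ŋ/ is voiced, so /p/ must become voiced as well.
Changing only its voicing to voiced gives [b] — the voiced bilabial stop.
The same rule applies at the second boundary: /k/ → [g] next to /ɾ/.

[ʂɔbŋigɾə]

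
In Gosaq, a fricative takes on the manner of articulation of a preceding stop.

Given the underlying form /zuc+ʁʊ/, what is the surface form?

[zucɢʊ]

The rule targets /ʁ/ (voiced uvular fricative), which sits after the trigger /c/ (stop).
Changing only its manner to stop gives [ɢ] — the voiced uvular stop.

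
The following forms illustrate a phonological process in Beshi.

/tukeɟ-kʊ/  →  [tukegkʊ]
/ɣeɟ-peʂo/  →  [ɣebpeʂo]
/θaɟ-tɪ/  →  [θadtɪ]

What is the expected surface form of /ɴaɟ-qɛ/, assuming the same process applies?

The data show regressive place assimilation: /ɟ/ → [g] before /k/; /ɟ/ → [b] before /p/; /ɟ/ → [d] before /t/. In each pair only place changes, matching the following consonant, while manner and voice stay constant.
The rule targets /ɟ/ (voiced palatal stop), which sits before the trigger /q/ (uvular).
The voiced uvular stop is [ɢ], so /ɟ/ → [ɢ].

[ɴaɢqɛ]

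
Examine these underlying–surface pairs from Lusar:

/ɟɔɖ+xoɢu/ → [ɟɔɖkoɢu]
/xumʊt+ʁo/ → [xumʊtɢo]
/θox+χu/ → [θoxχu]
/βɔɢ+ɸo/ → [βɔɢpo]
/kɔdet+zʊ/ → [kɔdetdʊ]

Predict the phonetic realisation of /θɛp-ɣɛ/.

The data show progressive manner assimilation: /x/ → [k] after /ɖ/; /ʁ/ → [ɢ] after /t/; /ɸ/ → [p] after /ɢ/; /z/ → [d] after /t/. In each pair only manner changes, matching the preceding consonant, while place and voice stay constant.
No alternation appears in [θoxχu]: there the adjacent consonants already agree in manner (/χ/ and /x/ are both fricatives), so this form is consistent with the same rule.
The rule targets /ɣ/ (voiced velar fricative), which sits after the trigger /p/ (stop).
Changing only its manner to stop gives [g] — the voiced velar stop.

[θɛpgɛ]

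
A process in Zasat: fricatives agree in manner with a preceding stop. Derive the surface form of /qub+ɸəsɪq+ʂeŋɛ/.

/ɸ/ is a voiceless bilabial fricative. The preceding trigger /b/ is a stop, so /ɸ/ must become a stop as well.
The voiceless bilabial stop is [p], so /ɸ/ → [p].
At the second juncture, /ʂ/ likewise becomes [ʈ] adjacent to /q/.

[qubpəsɪqʈeŋɛ]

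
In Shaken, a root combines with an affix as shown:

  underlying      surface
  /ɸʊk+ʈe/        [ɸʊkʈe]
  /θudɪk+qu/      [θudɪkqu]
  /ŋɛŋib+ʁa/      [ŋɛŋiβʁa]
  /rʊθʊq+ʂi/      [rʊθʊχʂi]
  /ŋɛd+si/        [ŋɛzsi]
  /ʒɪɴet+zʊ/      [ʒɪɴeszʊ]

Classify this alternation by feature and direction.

regressive manner assimilation

The segment that alternates is /b/, which surfaces as [β] when adjacent to /ʁ/.
The change stop → fricative matches the manner of the following /ʁ/, identifying this as manner assimilation.
Place and voice are unchanged, so the assimilation is partial, not total.
Checking the remaining alternations: /q/ → [χ] before /ʂ/ (stop → fricative, matching a fricative); /d/ → [z] before /s/ (stop → fricative, matching a fricative); /t/ → [s] before /z/ (stop → fricative, matching a fricative) — only manner changes, and always toward the following segment.
No alternation appears in [ɸʊkʈe], [θudɪkqu]: there the adjacent consonants already agree in manner (/k/ and /ʈ/ are both stops; /k/ and /q/ are both stops), so these forms are consistent with the same rule.
Since the segment that changes precedes the conditioning segment, the assimilation is regressive.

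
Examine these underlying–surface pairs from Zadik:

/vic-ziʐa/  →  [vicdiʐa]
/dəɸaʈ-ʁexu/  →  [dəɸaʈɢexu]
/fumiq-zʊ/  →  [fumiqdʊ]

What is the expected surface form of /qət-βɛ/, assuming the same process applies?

The data show progressive manner assimilation: /z/ → [d] after /c/; /ʁ/ → [ɢ] after /ʈ/; /z/ → [d] after /q/. In each pair only manner changes, matching the preceding consonant, while place and voice stay constant.
The rule targets /β/ (voiced bilabial fricative), which sits after the trigger /t/ (stop).
A voiced bilabial stop is [b], so the surface segment is [b].

[qətbɛ]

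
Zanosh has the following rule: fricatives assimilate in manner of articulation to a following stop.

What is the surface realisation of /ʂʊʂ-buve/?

[ʂʊʈbuve]

The rule targets /ʂ/ (voiceless retroflex fricative), which sits before the trigger /b/ (stop).
Changing only its manner to stop gives [ʈ] — the voiceless retroflex stop.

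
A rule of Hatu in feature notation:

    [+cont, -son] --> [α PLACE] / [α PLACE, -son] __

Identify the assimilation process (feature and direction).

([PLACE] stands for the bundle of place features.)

The rule copies the place features (abbreviated [PLACE]) from the environment onto the target, so the assimilating feature is place.
Since the environment is written before the underscore, the trigger precedes the target; the direction is progressive.

progressive place assimilation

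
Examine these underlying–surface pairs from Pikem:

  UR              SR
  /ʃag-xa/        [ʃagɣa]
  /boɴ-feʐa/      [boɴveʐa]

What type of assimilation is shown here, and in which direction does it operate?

Underlying /x/ is realised as [ɣ] next to /g/; /g/ itself does not change.
/x/ is voiceless while /g/ is voiced; the output [ɣ] is voiced, matching the trigger — so the feature that spreads is voicing.
Place and manner are unchanged, so the assimilation is partial, not total.
Checking the remaining alternation: /f/ → [v] after /ɴ/ (voiceless → voiced, matching voiced) — only voicing changes, and always toward the preceding segment.
Since the segment that changes follows the conditioning segment, the assimilation is progressive.

progressive voicing assimilation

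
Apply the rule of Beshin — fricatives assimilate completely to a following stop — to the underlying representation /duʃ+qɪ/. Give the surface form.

/ʃ/ is the segment targeted by the rule; it sits immediately before /q/, so it assimilates completely and surfaces as [q].

[duqqɪ]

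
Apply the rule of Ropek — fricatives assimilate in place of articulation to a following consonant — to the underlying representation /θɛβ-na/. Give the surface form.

[θɛzna]

The rule targets /β/ (voiced bilabial fricative), which sits before the trigger /n/ (alveolar).
Changing only its place to alveolar gives [z] — the voiced alveolar fricative.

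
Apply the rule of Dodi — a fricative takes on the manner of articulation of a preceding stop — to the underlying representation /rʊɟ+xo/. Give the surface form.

[rʊɟko]

The rule targets /x/ (voiceless velar fricative), which sits after the trigger /ɟ/ (stop).
The voiceless velar stop is [k], so /x/ → [k].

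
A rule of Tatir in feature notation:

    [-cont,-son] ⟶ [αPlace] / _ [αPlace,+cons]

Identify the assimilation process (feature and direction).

regressive place assimilation

The rule copies the place features (abbreviated [Place]) from the environment onto the target, so the assimilating feature is place.
The conditioning segment sits to the right of the focus bar, meaning the trigger follows the segment that changes — regressive assimilation.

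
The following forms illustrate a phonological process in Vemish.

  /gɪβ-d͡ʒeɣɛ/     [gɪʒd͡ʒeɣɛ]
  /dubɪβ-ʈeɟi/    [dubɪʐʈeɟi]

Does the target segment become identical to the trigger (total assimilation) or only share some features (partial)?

Underlying /β/ is realised as [ʒ] next to /d͡ʒ/; /d͡ʒ/ itself does not change.
/β/ is bilabial while /d͡ʒ/ is postalveolar; the output [ʒ] is postalveolar, matching the trigger — so the feature that spreads is place.
Manner and voice are unchanged, so the assimilation is partial, not total.
The other alternating form patterns the same way: /β/ → [ʐ] before /ʈ/ (bilabial → retroflex, matching retroflex) — only place changes, and always toward the following segment.

partial assimilation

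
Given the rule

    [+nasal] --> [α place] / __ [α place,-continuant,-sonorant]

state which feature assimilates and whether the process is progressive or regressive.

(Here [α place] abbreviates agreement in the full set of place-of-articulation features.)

regressive place assimilation

The rule copies the place features (abbreviated [place]) from the environment onto the target, so the assimilating feature is place.
Since the environment is written after the underscore, the trigger follows the target; the direction is regressive.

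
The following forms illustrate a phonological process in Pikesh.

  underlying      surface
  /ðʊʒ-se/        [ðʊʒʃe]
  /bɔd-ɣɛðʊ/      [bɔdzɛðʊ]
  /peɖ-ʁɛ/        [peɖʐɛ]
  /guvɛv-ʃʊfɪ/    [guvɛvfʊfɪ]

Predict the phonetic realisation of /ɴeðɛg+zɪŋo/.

The data show progressive place assimilation: /s/ → [ʃ] after /ʒ/; /ɣ/ → [z] after /d/; /ʁ/ → [ʐ] after /ɖ/; /ʃ/ → [f] after /v/. In each pair only place changes, matching the preceding consonant, while manner and voice stay constant.
/z/ is a voiced alveolar fricative. The preceding trigger /g/ is velar, so /z/ must become velar as well.
The voiced velar fricative is [ɣ], so /z/ → [ɣ].

[ɴeðɛgɣɪŋo]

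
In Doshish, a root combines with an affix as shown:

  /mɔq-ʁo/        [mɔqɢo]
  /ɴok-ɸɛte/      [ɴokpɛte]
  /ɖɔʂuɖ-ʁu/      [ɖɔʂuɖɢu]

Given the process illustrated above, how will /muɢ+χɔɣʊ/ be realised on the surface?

The data show progressive manner assimilation: /ʁ/ → [ɢ] after /q/; /ɸ/ → [p] after /k/; /ʁ/ → [ɢ] after /ɖ/. In each pair only manner changes, matching the preceding consonant, while place and voice stay constant.
/χ/ is a voiceless uvular fricative. The preceding trigger /ɢ/ is a stop, so /χ/ must become a stop as well.
Changing only its manner to stop gives [q] — the voiceless uvular stop.

[muɢqɔɣʊ]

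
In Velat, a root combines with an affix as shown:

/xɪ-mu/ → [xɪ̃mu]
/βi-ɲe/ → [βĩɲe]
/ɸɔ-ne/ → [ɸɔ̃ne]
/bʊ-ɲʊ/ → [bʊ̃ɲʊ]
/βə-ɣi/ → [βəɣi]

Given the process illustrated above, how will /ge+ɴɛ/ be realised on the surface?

[gẽɴɛ]

The data show regressive nasality assimilation (vowel nasalisation): /ɪ/ → [ɪ̃] before /m/; /i/ → [ĩ] before /ɲ/; /ɔ/ → [ɔ̃] before /n/; /ʊ/ → [ʊ̃] before /ɲ/ — a vowel is nasalised by an immediately following nasal consonant.
No change occurs in [βəɣi] because the vowel at the boundary is adjacent to an oral consonant, not a nasal (/ə/ next to /ɣ/).
/e/ sits next to the nasal /ɴ/ and is therefore nasalised to [ẽ].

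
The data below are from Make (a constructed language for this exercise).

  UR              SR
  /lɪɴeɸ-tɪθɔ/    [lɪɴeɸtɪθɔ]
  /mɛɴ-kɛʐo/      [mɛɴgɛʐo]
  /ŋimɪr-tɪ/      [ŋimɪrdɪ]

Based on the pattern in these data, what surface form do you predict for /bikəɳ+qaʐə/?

[bikəɳɢaʐə]

The data show progressive voicing assimilation: /k/ → [g] after /ɴ/; /t/ → [d] after /r/. In each pair only voicing changes, matching the preceding consonant, while place and manner stay constant.
Nothing changes in [lɪɴeɸtɪθɔ]: there the adjacent consonants already agree in voicing (/t/ and /ɸ/ are both voiceless), so this form is consistent with the same rule.
/q/ is a voiceless uvular stop. The preceding trigger /ɳ/ is voiced, so /q/ must become voiced as well.
Changing only its voicing to voiced gives [ɢ] — the voiced uvular stop.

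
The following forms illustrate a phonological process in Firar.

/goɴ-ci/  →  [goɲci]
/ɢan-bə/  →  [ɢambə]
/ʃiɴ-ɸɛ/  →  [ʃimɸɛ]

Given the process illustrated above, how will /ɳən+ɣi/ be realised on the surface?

The data show regressive place assimilation: /ɴ/ → [ɲ] before /c/; /n/ → [m] before /b/; /ɴ/ → [m] before /ɸ/. In each pair only place changes, matching the following consonant, while manner and voice stay constant.
The rule targets /n/ (voiced alveolar nasal), which sits before the trigger /ɣ/ (velar).
A voiced velar nasal is [ŋ], so the surface segment is [ŋ].

[ɳəŋɣi]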